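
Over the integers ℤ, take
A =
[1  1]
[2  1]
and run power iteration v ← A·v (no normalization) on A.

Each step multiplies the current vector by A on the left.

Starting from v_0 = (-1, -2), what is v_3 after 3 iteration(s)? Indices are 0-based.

v_3 = (-17, -24)

v_0 = (-1, -2).
v_1 = A·v_0 = (-3, -4).
v_2 = A·v_1 = (-7, -10).
v_3 = A·v_2 = (-17, -24).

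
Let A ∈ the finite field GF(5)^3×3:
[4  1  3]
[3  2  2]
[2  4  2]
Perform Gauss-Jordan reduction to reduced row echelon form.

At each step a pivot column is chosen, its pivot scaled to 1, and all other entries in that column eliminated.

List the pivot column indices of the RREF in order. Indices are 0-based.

pivot columns: 0, 1, 2

step 1: normalize row 0 (÷4) = (1, 4, 2)
  row 1: subtract 3×row0 = (0, 0, 1)
  row 2: subtract 2×row0 = (0, 1, 3)
step 2: exchange rows 1,2
step 2: normalize row 1 (÷1) = (0, 1, 3)
  row 0: subtract 4×row1 = (1, 0, 0)
step 3: normalize row 2 (÷1) = (0, 0, 1)
  row 1: subtract 3×row2 = (0, 1, 0)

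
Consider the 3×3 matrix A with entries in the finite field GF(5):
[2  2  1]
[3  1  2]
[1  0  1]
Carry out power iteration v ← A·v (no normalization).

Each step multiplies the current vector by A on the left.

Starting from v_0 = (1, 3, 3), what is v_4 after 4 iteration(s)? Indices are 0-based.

v_4 = (3, 1, 1)

v_0 = (1, 3, 3).
v_1 = A·v_0 = (1, 2, 4).
v_2 = A·v_1 = (0, 3, 0).
v_3 = A·v_2 = (1, 3, 0).
v_4 = A·v_3 = (3, 1, 1).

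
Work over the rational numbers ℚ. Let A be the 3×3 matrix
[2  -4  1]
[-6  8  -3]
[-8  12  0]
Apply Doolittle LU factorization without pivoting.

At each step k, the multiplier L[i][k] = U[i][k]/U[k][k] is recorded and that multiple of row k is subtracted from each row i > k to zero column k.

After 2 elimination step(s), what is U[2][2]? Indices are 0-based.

[col 0] pivot 2
  R1 -= -3*R0 → (0, -4, 0)  (L[1][0] := -3)
  R2 -= -4*R0 → (0, -4, 4)  (L[2][0] := -4)
[col 1] pivot -4
  R2 -= 1*R1 → (0, 0, 4)  (L[2][1] := 1)

U[2][2] = 4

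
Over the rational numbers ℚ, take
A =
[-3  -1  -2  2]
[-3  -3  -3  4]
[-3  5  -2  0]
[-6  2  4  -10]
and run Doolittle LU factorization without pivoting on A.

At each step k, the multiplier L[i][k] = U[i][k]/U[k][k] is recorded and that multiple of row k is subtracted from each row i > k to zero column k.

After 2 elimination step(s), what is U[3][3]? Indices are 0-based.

U[3][3] = -10

[col 0] pivot -3
  R1 -= 1*R0 → (0, -2, -1, 2)  (L[1][0] := 1)
  R2 -= 1*R0 → (0, 6, 0, -2)  (L[2][0] := 1)
  R3 -= 2*R0 → (0, 4, 8, -14)  (L[3][0] := 2)
[col 1] pivot -2
  R2 -= -3*R1 → (0, 0, -3, 4)  (L[2][1] := -3)
  R3 -= -2*R1 → (0, 0, 6, -10)  (L[3][1] := -2)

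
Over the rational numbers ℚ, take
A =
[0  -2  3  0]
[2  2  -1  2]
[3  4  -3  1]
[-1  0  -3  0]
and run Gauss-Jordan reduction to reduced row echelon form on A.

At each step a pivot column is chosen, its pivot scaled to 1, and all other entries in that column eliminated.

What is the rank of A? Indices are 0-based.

[1] R0 <-> R1
[1] R0 /= 2  ⇒  (1, 1, -1/2, 1)
     R2 -= 3·R0  ⇒  (0, 1, -3/2, -2)
     R3 -= -1·R0  ⇒  (0, 1, -7/2, 1)
[2] R1 /= -2  ⇒  (0, 1, -3/2, 0)
     R0 -= 1·R1  ⇒  (1, 0, 1, 1)
     R2 -= 1·R1  ⇒  (0, 0, 0, -2)
     R3 -= 1·R1  ⇒  (0, 0, -2, 1)
[3] R2 <-> R3
[3] R2 /= -2  ⇒  (0, 0, 1, -1/2)
     R0 -= 1·R2  ⇒  (1, 0, 0, 3/2)
     R1 -= -3/2·R2  ⇒  (0, 1, 0, -3/4)
[4] R3 /= -2  ⇒  (0, 0, 0, 1)
     R0 -= 3/2·R3  ⇒  (1, 0, 0, 0)
     R1 -= -3/4·R3  ⇒  (0, 1, 0, 0)
     R2 -= -1/2·R3  ⇒  (0, 0, 1, 0)

rank = 4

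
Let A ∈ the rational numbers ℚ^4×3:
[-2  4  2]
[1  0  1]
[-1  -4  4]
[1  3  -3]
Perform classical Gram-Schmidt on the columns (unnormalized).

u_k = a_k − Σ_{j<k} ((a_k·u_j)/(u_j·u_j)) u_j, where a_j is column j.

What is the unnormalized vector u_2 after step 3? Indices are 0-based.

u_2 = (9/11, 713/286, 201/286, -2/13)

Step 1: u_0 = a_0 = (-2, 1, -1, 1).
Step 2: u_1 = a_1 − (-1/7)·u_0 = (26/7, 1/7, -29/7, 22/7).
Step 3: u_2 = a_2 − (-10/7)·u_0 − (-129/286)·u_1 = (9/11, 713/286, 201/286, -2/13).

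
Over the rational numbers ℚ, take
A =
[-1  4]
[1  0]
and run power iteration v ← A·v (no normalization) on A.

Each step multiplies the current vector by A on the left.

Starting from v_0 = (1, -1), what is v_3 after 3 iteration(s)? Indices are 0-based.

v_3 = (-29, 9)

v_0 = (1, -1).
v_1 = A·v_0 = (-5, 1).
v_2 = A·v_1 = (9, -5).
v_3 = A·v_2 = (-29, 9).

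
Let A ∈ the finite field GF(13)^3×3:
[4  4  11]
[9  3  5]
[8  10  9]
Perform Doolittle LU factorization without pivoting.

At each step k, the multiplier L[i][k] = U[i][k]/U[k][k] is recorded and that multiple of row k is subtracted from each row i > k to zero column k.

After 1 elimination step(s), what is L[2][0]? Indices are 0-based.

L[2][0] = 2

[col 0] pivot 4
  R1 -= 12*R0 → (0, 7, 3)  (L[1][0] := 12)
  R2 -= 2*R0 → (0, 2, 0)  (L[2][0] := 2)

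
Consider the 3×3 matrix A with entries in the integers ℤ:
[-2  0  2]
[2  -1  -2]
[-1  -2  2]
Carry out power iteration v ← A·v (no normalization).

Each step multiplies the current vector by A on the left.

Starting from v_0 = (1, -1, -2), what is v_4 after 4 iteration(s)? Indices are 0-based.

v_0 = (1, -1, -2).
v_1 = A·v_0 = (-6, 7, -3).
v_2 = A·v_1 = (6, -13, -14).
v_3 = A·v_2 = (-40, 53, -8).
v_4 = A·v_3 = (64, -117, -82).

v_4 = (64, -117, -82)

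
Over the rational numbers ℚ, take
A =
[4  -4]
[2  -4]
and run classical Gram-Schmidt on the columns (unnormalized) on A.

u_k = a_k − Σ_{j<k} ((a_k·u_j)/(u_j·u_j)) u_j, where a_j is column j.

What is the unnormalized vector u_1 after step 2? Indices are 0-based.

Step 1: u_0 = a_0 = (4, 2).
Step 2: u_1 = a_1 − (-6/5)·u_0 = (4/5, -8/5).

u_1 = (4/5, -8/5)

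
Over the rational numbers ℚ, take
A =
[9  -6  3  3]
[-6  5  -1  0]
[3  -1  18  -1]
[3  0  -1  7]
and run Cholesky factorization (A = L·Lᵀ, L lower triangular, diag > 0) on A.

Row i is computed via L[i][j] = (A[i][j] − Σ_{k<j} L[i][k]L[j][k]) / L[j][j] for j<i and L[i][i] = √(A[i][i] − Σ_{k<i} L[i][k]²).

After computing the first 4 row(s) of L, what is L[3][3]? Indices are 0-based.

Step 1: L[0][0] = √(9) = 3.
  L[1][0] = (-6) / L[0][0] = -2.
Step 2: L[1][1] = √(1) = 1.
  L[2][0] = (3) / L[0][0] = 1.
  L[2][1] = (1) / L[1][1] = 1.
Step 3: L[2][2] = √(16) = 4.
  L[3][0] = (3) / L[0][0] = 1.
  L[3][1] = (2) / L[1][1] = 2.
  L[3][2] = (-4) / L[2][2] = -1.
Step 4: L[3][3] = √(1) = 1.

L[3][3] = 1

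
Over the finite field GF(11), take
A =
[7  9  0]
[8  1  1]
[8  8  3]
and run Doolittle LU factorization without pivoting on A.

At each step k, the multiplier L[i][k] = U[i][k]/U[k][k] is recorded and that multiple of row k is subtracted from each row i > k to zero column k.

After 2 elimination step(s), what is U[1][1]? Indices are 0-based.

k=0: U[0][0]=7
  eliminate (1,0): mult=9, new row 1: (0, 8, 1); set L[1][0]=9
  eliminate (2,0): mult=9, new row 2: (0, 4, 3); set L[2][0]=9
k=1: U[1][1]=8
  eliminate (2,1): mult=6, new row 2: (0, 0, 8); set L[2][1]=6

U[1][1] = 8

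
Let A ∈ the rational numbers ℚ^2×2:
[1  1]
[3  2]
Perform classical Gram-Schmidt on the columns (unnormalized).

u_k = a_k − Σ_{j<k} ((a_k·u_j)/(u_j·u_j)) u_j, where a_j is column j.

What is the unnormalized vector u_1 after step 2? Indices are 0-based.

Step 1: u_0 = a_0 = (1, 3).
Step 2: u_1 = a_1 − (7/10)·u_0 = (3/10, -1/10).

u_1 = (3/10, -1/10)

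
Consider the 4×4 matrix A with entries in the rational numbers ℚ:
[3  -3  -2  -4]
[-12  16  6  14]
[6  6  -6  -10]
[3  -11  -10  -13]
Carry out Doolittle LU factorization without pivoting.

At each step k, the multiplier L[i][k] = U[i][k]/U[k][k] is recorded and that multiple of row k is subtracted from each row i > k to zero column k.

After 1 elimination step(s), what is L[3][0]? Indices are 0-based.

Step 1: pivot at (0,0) is 3.
  row1 ← row1 − (-4)·row0  ⇒  L[1][0]=-4, U row1=(0, 4, -2, -2)
  row2 ← row2 − (2)·row0  ⇒  L[2][0]=2, U row2=(0, 12, -2, -2)
  row3 ← row3 − (1)·row0  ⇒  L[3][0]=1, U row3=(0, -8, -8, -9)

L[3][0] = 1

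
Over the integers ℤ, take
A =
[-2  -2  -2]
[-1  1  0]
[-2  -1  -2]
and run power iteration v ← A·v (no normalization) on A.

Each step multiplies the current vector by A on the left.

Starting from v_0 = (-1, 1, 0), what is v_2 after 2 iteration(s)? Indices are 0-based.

v_0 = (-1, 1, 0).
v_1 = A·v_0 = (0, 2, 1).
v_2 = A·v_1 = (-6, 2, -4).

v_2 = (-6, 2, -4)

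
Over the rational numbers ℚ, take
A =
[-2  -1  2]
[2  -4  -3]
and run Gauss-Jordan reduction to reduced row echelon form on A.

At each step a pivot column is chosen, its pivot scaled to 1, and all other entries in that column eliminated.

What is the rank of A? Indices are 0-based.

rank = 2

[1] R0 /= -2  ⇒  (1, 1/2, -1)
     R1 -= 2·R0  ⇒  (0, -5, -1)
[2] R1 /= -5  ⇒  (0, 1, 1/5)
     R0 -= 1/2·R1  ⇒  (1, 0, -11/10)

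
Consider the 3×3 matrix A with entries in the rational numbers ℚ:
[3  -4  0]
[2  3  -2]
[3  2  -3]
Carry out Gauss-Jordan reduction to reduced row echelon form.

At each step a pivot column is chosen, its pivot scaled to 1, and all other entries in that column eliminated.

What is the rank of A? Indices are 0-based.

[1] R0 /= 3  ⇒  (1, -4/3, 0)
     R1 -= 2·R0  ⇒  (0, 17/3, -2)
     R2 -= 3·R0  ⇒  (0, 6, -3)
[2] R1 /= 17/3  ⇒  (0, 1, -6/17)
     R0 -= -4/3·R1  ⇒  (1, 0, -8/17)
     R2 -= 6·R1  ⇒  (0, 0, -15/17)
[3] R2 /= -15/17  ⇒  (0, 0, 1)
     R0 -= -8/17·R2  ⇒  (1, 0, 0)
     R1 -= -6/17·R2  ⇒  (0, 1, 0)

rank = 3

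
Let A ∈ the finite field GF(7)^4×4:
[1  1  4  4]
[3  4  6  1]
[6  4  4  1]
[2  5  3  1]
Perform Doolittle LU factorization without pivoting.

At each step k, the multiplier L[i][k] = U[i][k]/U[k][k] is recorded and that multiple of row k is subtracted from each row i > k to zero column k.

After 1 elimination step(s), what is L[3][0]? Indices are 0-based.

[col 0] pivot 1
  R1 -= 3*R0 → (0, 1, 1, 3)  (L[1][0] := 3)
  R2 -= 6*R0 → (0, 5, 1, 5)  (L[2][0] := 6)
  R3 -= 2*R0 → (0, 3, 2, 0)  (L[3][0] := 2)

L[3][0] = 2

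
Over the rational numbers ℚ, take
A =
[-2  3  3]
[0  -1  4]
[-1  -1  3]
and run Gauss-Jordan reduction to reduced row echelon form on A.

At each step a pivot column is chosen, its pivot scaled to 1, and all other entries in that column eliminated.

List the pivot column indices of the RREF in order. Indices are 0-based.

step 1: normalize row 0 (÷-2) = (1, -3/2, -3/2)
  row 2: subtract -1×row0 = (0, -5/2, 3/2)
step 2: normalize row 1 (÷-1) = (0, 1, -4)
  row 0: subtract -3/2×row1 = (1, 0, -15/2)
  row 2: subtract -5/2×row1 = (0, 0, -17/2)
step 3: normalize row 2 (÷-17/2) = (0, 0, 1)
  row 0: subtract -15/2×row2 = (1, 0, 0)
  row 1: subtract -4×row2 = (0, 1, 0)

pivot columns: 0, 1, 2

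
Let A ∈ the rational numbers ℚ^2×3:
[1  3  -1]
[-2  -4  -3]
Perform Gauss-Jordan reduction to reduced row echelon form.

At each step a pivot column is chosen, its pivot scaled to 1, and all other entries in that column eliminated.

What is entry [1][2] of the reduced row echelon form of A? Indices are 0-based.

[1] R0 /= 1  ⇒  (1, 3, -1)
     R1 -= -2·R0  ⇒  (0, 2, -5)
[2] R1 /= 2  ⇒  (0, 1, -5/2)
     R0 -= 3·R1  ⇒  (1, 0, 13/2)

M[1][2] = -5/2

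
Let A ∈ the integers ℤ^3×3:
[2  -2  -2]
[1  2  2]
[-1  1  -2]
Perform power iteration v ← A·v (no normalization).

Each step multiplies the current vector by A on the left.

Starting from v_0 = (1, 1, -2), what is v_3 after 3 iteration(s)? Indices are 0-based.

v_3 = (10, -4, 34)

v_0 = (1, 1, -2).
v_1 = A·v_0 = (4, -1, 4).
v_2 = A·v_1 = (2, 10, -13).
v_3 = A·v_2 = (10, -4, 34).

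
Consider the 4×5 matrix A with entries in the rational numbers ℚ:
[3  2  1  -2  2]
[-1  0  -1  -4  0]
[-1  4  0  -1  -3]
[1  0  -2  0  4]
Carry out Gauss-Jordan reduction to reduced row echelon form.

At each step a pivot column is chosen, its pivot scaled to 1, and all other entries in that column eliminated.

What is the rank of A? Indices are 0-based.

rank = 4

step 1: normalize row 0 (÷3) = (1, 2/3, 1/3, -2/3, 2/3)
  row 1: subtract -1×row0 = (0, 2/3, -2/3, -14/3, 2/3)
  row 2: subtract -1×row0 = (0, 14/3, 1/3, -5/3, -7/3)
  row 3: subtract 1×row0 = (0, -2/3, -7/3, 2/3, 10/3)
step 2: normalize row 1 (÷2/3) = (0, 1, -1, -7, 1)
  row 0: subtract 2/3×row1 = (1, 0, 1, 4, 0)
  row 2: subtract 14/3×row1 = (0, 0, 5, 31, -7)
  row 3: subtract -2/3×row1 = (0, 0, -3, -4, 4)
step 3: normalize row 2 (÷5) = (0, 0, 1, 31/5, -7/5)
  row 0: subtract 1×row2 = (1, 0, 0, -11/5, 7/5)
  row 1: subtract -1×row2 = (0, 1, 0, -4/5, -2/5)
  row 3: subtract -3×row2 = (0, 0, 0, 73/5, -1/5)
step 4: normalize row 3 (÷73/5) = (0, 0, 0, 1, -1/73)
  row 0: subtract -11/5×row3 = (1, 0, 0, 0, 100/73)
  row 1: subtract -4/5×row3 = (0, 1, 0, 0, -30/73)
  row 2: subtract 31/5×row3 = (0, 0, 1, 0, -96/73)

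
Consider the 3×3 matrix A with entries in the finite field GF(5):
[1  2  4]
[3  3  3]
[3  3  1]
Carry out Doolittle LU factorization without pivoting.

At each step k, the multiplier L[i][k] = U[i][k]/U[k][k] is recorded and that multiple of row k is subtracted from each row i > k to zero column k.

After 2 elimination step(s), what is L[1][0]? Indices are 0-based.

L[1][0] = 3

[col 0] pivot 1
  R1 -= 3*R0 → (0, 2, 1)  (L[1][0] := 3)
  R2 -= 3*R0 → (0, 2, 4)  (L[2][0] := 3)
[col 1] pivot 2
  R2 -= 1*R1 → (0, 0, 3)  (L[2][1] := 1)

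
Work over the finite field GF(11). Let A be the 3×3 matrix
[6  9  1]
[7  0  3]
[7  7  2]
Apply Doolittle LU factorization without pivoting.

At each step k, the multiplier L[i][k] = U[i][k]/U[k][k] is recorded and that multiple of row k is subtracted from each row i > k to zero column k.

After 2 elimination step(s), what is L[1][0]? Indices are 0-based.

[col 0] pivot 6
  R1 -= 3*R0 → (0, 6, 0)  (L[1][0] := 3)
  R2 -= 3*R0 → (0, 2, 10)  (L[2][0] := 3)
[col 1] pivot 6
  R2 -= 4*R1 → (0, 0, 10)  (L[2][1] := 4)

L[1][0] = 3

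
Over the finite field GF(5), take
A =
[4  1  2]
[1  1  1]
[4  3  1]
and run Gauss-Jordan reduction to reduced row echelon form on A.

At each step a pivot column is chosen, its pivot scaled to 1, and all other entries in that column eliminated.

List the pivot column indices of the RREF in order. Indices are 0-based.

pivot columns: 0, 1, 2

[1] R0 /= 4  ⇒  (1, 4, 3)
     R1 -= 1·R0  ⇒  (0, 2, 3)
     R2 -= 4·R0  ⇒  (0, 2, 4)
[2] R1 /= 2  ⇒  (0, 1, 4)
     R0 -= 4·R1  ⇒  (1, 0, 2)
     R2 -= 2·R1  ⇒  (0, 0, 1)
[3] R2 /= 1  ⇒  (0, 0, 1)
     R0 -= 2·R2  ⇒  (1, 0, 0)
     R1 -= 4·R2  ⇒  (0, 1, 0)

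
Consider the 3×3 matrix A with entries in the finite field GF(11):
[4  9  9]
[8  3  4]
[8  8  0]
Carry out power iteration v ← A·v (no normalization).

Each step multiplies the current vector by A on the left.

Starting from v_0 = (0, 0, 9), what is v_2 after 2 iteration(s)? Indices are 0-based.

v_2 = (10, 8, 1)

v_0 = (0, 0, 9).
v_1 = A·v_0 = (4, 3, 0).
v_2 = A·v_1 = (10, 8, 1).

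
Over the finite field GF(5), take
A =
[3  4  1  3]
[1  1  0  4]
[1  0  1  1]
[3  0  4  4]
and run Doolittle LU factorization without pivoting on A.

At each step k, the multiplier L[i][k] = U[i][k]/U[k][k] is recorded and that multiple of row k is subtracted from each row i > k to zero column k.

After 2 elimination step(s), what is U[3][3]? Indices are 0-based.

U[3][3] = 0

Step 1: pivot at (0,0) is 3.
  row1 ← row1 − (2)·row0  ⇒  L[1][0]=2, U row1=(0, 3, 3, 3)
  row2 ← row2 − (2)·row0  ⇒  L[2][0]=2, U row2=(0, 2, 4, 0)
  row3 ← row3 − (1)·row0  ⇒  L[3][0]=1, U row3=(0, 1, 3, 1)
Step 2: pivot at (1,1) is 3.
  row2 ← row2 − (4)·row1  ⇒  L[2][1]=4, U row2=(0, 0, 2, 3)
  row3 ← row3 − (2)·row1  ⇒  L[3][1]=2, U row3=(0, 0, 2, 0)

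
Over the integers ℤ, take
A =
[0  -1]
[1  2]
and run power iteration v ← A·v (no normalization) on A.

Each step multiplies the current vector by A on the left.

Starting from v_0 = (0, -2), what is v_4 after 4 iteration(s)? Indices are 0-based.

v_0 = (0, -2).
v_1 = A·v_0 = (2, -4).
v_2 = A·v_1 = (4, -6).
v_3 = A·v_2 = (6, -8).
v_4 = A·v_3 = (8, -10).

v_4 = (8, -10)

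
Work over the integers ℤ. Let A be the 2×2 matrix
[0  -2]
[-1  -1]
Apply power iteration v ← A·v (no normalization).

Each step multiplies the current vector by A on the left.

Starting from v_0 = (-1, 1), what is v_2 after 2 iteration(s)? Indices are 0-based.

v_2 = (0, 2)

v_0 = (-1, 1).
v_1 = A·v_0 = (-2, 0).
v_2 = A·v_1 = (0, 2).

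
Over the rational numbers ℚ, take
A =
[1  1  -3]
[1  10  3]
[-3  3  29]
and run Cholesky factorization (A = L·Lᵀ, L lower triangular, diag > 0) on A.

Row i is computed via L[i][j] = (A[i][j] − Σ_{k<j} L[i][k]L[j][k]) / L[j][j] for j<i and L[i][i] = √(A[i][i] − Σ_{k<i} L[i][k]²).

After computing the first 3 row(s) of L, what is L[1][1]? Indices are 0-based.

Step 1: L[0][0] = √(1) = 1.
  L[1][0] = (1) / L[0][0] = 1.
Step 2: L[1][1] = √(9) = 3.
  L[2][0] = (-3) / L[0][0] = -3.
  L[2][1] = (6) / L[1][1] = 2.
Step 3: L[2][2] = √(16) = 4.

L[1][1] = 3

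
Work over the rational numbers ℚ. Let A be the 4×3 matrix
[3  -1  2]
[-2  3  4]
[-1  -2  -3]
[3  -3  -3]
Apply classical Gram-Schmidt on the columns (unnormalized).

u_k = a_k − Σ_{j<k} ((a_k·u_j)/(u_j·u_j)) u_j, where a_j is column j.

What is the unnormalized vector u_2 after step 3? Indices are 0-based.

u_2 = (115/91, 61/91, 97/91, -6/13)

Step 1: u_0 = a_0 = (3, -2, -1, 3).
Step 2: u_1 = a_1 − (-16/23)·u_0 = (25/23, 37/23, -62/23, -21/23).
Step 3: u_2 = a_2 − (-8/23)·u_0 − (149/91)·u_1 = (115/91, 61/91, 97/91, -6/13).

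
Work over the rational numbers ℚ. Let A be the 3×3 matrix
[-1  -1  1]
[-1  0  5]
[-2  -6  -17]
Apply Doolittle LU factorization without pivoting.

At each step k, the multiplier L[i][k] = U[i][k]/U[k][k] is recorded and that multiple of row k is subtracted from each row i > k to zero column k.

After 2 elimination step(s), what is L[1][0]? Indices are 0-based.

Step 1: pivot at (0,0) is -1.
  row1 ← row1 − (1)·row0  ⇒  L[1][0]=1, U row1=(0, 1, 4)
  row2 ← row2 − (2)·row0  ⇒  L[2][0]=2, U row2=(0, -4, -19)
Step 2: pivot at (1,1) is 1.
  row2 ← row2 − (-4)·row1  ⇒  L[2][1]=-4, U row2=(0, 0, -3)

L[1][0] = 1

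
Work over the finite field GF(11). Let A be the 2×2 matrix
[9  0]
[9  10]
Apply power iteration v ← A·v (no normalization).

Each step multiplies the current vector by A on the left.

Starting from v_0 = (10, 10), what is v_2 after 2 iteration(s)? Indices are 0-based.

v_2 = (7, 4)

v_0 = (10, 10).
v_1 = A·v_0 = (2, 3).
v_2 = A·v_1 = (7, 4).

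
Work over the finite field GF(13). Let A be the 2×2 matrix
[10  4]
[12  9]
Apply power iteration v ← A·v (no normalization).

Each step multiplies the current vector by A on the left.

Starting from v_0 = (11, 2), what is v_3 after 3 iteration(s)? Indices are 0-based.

v_3 = (4, 0)

v_0 = (11, 2).
v_1 = A·v_0 = (1, 7).
v_2 = A·v_1 = (12, 10).
v_3 = A·v_2 = (4, 0).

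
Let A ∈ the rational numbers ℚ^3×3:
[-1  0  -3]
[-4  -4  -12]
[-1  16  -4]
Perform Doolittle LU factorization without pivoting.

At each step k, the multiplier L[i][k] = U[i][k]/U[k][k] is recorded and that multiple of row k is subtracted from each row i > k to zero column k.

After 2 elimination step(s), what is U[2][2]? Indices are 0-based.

U[2][2] = -1

k=0: U[0][0]=-1
  eliminate (1,0): mult=4, new row 1: (0, -4, 0); set L[1][0]=4
  eliminate (2,0): mult=1, new row 2: (0, 16, -1); set L[2][0]=1
k=1: U[1][1]=-4
  eliminate (2,1): mult=-4, new row 2: (0, 0, -1); set L[2][1]=-4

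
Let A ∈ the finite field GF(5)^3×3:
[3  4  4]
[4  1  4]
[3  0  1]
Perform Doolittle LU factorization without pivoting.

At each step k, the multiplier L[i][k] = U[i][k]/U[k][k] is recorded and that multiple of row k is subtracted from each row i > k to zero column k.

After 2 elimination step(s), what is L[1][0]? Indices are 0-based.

L[1][0] = 3

[col 0] pivot 3
  R1 -= 3*R0 → (0, 4, 2)  (L[1][0] := 3)
  R2 -= 1*R0 → (0, 1, 2)  (L[2][0] := 1)
[col 1] pivot 4
  R2 -= 4*R1 → (0, 0, 4)  (L[2][1] := 4)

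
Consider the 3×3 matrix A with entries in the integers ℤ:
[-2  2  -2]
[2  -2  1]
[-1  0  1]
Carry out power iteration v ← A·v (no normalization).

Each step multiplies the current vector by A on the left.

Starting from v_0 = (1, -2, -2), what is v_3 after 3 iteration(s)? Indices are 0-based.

v_0 = (1, -2, -2).
v_1 = A·v_0 = (-2, 4, -3).
v_2 = A·v_1 = (18, -15, -1).
v_3 = A·v_2 = (-64, 65, -19).

v_3 = (-64, 65, -19)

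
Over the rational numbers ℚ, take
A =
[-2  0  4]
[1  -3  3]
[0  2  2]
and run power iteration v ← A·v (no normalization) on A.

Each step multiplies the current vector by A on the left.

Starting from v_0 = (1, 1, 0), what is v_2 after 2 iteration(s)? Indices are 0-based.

v_0 = (1, 1, 0).
v_1 = A·v_0 = (-2, -2, 2).
v_2 = A·v_1 = (12, 10, 0).

v_2 = (12, 10, 0)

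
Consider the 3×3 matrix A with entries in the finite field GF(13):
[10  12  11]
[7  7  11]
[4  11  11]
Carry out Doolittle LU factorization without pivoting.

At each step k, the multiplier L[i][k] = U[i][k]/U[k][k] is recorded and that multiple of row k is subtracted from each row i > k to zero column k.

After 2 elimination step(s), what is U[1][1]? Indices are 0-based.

[col 0] pivot 10
  R1 -= 2*R0 → (0, 9, 2)  (L[1][0] := 2)
  R2 -= 3*R0 → (0, 1, 4)  (L[2][0] := 3)
[col 1] pivot 9
  R2 -= 3*R1 → (0, 0, 11)  (L[2][1] := 3)

U[1][1] = 9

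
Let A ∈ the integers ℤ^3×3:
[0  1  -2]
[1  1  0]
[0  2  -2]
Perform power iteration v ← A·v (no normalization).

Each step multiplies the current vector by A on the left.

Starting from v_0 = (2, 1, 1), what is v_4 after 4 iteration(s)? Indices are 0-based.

v_0 = (2, 1, 1).
v_1 = A·v_0 = (-1, 3, 0).
v_2 = A·v_1 = (3, 2, 6).
v_3 = A·v_2 = (-10, 5, -8).
v_4 = A·v_3 = (21, -5, 26).

v_4 = (21, -5, 26)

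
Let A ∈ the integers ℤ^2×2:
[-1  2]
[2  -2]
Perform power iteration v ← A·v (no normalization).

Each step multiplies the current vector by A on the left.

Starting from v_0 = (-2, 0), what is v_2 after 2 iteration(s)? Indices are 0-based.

v_0 = (-2, 0).
v_1 = A·v_0 = (2, -4).
v_2 = A·v_1 = (-10, 12).

v_2 = (-10, 12)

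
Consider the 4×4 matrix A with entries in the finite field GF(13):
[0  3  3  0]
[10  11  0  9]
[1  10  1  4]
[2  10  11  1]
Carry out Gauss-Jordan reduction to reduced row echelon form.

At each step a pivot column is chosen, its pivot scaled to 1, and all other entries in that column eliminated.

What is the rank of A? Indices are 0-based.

rank = 4

pivot(0,0): swap R0↔R1
pivot(0,0)=10: scale R0 → (1, 5, 0, 10)
  clear (2,0): R2 −= (1)R0 → (0, 5, 1, 7)
  clear (3,0): R3 −= (2)R0 → (0, 0, 11, 7)
pivot(1,1)=3: scale R1 → (0, 1, 1, 0)
  clear (0,1): R0 −= (5)R1 → (1, 0, 8, 10)
  clear (2,1): R2 −= (5)R1 → (0, 0, 9, 7)
pivot(2,2)=9: scale R2 → (0, 0, 1, 8)
  clear (0,2): R0 −= (8)R2 → (1, 0, 0, 11)
  clear (1,2): R1 −= (1)R2 → (0, 1, 0, 5)
  clear (3,2): R3 −= (11)R2 → (0, 0, 0, 10)
pivot(3,3)=10: scale R3 → (0, 0, 0, 1)
  clear (0,3): R0 −= (11)R3 → (1, 0, 0, 0)
  clear (1,3): R1 −= (5)R3 → (0, 1, 0, 0)
  clear (2,3): R2 −= (8)R3 → (0, 0, 1, 0)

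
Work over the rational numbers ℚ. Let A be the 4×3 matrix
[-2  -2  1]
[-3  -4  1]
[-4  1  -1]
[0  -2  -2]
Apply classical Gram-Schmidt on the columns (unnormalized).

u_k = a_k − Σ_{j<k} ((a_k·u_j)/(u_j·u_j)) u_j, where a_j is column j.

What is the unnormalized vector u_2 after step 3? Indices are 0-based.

Step 1: u_0 = a_0 = (-2, -3, -4, 0).
Step 2: u_1 = a_1 − (12/29)·u_0 = (-34/29, -80/29, 77/29, -2).
Step 3: u_2 = a_2 − (-1/29)·u_0 − (-75/581)·u_1 = (453/581, 314/581, -66/83, -1312/581).

u_2 = (453/581, 314/581, -66/83, -1312/581)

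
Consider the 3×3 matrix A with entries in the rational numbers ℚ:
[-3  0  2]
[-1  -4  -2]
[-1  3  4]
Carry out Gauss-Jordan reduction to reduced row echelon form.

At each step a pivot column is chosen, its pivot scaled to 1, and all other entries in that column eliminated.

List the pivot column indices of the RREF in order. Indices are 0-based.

pivot columns: 0, 1, 2

step 1: normalize row 0 (÷-3) = (1, 0, -2/3)
  row 1: subtract -1×row0 = (0, -4, -8/3)
  row 2: subtract -1×row0 = (0, 3, 10/3)
step 2: normalize row 1 (÷-4) = (0, 1, 2/3)
  row 2: subtract 3×row1 = (0, 0, 4/3)
step 3: normalize row 2 (÷4/3) = (0, 0, 1)
  row 0: subtract -2/3×row2 = (1, 0, 0)
  row 1: subtract 2/3×row2 = (0, 1, 0)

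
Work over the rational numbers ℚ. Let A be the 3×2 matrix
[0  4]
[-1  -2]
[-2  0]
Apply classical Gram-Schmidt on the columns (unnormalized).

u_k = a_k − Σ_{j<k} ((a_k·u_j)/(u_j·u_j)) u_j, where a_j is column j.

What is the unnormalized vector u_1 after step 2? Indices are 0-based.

Step 1: u_0 = a_0 = (0, -1, -2).
Step 2: u_1 = a_1 − (2/5)·u_0 = (4, -8/5, 4/5).

u_1 = (4, -8/5, 4/5)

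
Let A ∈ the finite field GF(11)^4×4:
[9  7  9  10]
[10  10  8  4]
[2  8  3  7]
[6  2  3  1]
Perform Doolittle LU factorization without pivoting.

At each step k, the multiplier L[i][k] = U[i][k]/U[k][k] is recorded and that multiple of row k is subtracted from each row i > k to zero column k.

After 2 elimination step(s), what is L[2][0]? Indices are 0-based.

[col 0] pivot 9
  R1 -= 6*R0 → (0, 1, 9, 10)  (L[1][0] := 6)
  R2 -= 10*R0 → (0, 4, 1, 6)  (L[2][0] := 10)
  R3 -= 8*R0 → (0, 1, 8, 9)  (L[3][0] := 8)
[col 1] pivot 1
  R2 -= 4*R1 → (0, 0, 9, 10)  (L[2][1] := 4)
  R3 -= 1*R1 → (0, 0, 10, 10)  (L[3][1] := 1)

L[2][0] = 10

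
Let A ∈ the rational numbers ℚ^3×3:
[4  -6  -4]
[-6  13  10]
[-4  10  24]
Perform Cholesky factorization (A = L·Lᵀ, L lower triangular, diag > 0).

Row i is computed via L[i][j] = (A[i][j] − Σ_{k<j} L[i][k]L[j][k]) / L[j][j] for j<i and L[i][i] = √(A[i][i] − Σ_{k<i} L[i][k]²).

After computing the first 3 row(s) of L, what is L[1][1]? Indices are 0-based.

Step 1: L[0][0] = √(4) = 2.
  L[1][0] = (-6) / L[0][0] = -3.
Step 2: L[1][1] = √(4) = 2.
  L[2][0] = (-4) / L[0][0] = -2.
  L[2][1] = (4) / L[1][1] = 2.
Step 3: L[2][2] = √(16) = 4.

L[1][1] = 2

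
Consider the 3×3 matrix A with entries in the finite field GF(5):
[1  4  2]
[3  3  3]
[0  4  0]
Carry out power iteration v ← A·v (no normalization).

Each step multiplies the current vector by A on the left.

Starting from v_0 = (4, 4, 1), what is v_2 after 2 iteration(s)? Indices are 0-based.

v_0 = (4, 4, 1).
v_1 = A·v_0 = (2, 2, 1).
v_2 = A·v_1 = (2, 0, 3).

v_2 = (2, 0, 3)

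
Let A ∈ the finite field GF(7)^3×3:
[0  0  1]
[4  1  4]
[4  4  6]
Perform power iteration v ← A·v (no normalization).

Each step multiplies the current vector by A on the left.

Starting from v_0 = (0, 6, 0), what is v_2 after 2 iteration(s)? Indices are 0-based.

v_0 = (0, 6, 0).
v_1 = A·v_0 = (0, 6, 3).
v_2 = A·v_1 = (3, 4, 0).

v_2 = (3, 4, 0)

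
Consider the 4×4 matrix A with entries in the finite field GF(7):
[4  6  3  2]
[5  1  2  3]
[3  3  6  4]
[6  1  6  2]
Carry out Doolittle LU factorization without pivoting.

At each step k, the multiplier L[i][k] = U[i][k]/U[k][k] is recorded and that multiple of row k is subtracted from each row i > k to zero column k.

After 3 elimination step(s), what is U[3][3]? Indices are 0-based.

[col 0] pivot 4
  R1 -= 3*R0 → (0, 4, 0, 4)  (L[1][0] := 3)
  R2 -= 6*R0 → (0, 2, 2, 6)  (L[2][0] := 6)
  R3 -= 5*R0 → (0, 6, 5, 6)  (L[3][0] := 5)
[col 1] pivot 4
  R2 -= 4*R1 → (0, 0, 2, 4)  (L[2][1] := 4)
  R3 -= 5*R1 → (0, 0, 5, 0)  (L[3][1] := 5)
[col 2] pivot 2
  R3 -= 6*R2 → (0, 0, 0, 4)  (L[3][2] := 6)

U[3][3] = 4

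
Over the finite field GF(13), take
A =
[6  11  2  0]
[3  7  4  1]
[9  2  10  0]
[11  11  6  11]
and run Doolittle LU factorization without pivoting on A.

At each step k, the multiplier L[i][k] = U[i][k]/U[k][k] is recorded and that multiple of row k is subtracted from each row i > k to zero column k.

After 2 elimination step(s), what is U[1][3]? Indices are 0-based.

U[1][3] = 1

k=0: U[0][0]=6
  eliminate (1,0): mult=7, new row 1: (0, 8, 3, 1); set L[1][0]=7
  eliminate (2,0): mult=8, new row 2: (0, 5, 7, 0); set L[2][0]=8
  eliminate (3,0): mult=4, new row 3: (0, 6, 11, 11); set L[3][0]=4
k=1: U[1][1]=8
  eliminate (2,1): mult=12, new row 2: (0, 0, 10, 1); set L[2][1]=12
  eliminate (3,1): mult=4, new row 3: (0, 0, 12, 7); set L[3][1]=4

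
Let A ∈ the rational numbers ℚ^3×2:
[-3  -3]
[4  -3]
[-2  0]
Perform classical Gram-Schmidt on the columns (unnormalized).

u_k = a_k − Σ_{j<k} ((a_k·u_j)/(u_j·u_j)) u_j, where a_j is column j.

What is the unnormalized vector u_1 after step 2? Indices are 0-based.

Step 1: u_0 = a_0 = (-3, 4, -2).
Step 2: u_1 = a_1 − (-3/29)·u_0 = (-96/29, -75/29, -6/29).

u_1 = (-96/29, -75/29, -6/29)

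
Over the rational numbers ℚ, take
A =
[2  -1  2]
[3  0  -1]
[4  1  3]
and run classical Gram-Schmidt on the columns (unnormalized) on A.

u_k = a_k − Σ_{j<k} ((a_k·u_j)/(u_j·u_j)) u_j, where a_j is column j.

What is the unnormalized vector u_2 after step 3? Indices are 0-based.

Step 1: u_0 = a_0 = (2, 3, 4).
Step 2: u_1 = a_1 − (2/29)·u_0 = (-33/29, -6/29, 21/29).
Step 3: u_2 = a_2 − (13/29)·u_0 − (1/18)·u_1 = (7/6, -7/3, 7/6).

u_2 = (7/6, -7/3, 7/6)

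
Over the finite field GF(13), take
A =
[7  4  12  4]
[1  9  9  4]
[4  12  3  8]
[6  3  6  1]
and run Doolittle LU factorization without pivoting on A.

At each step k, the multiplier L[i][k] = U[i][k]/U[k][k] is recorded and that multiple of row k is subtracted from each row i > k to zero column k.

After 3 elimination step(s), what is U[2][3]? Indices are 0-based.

[col 0] pivot 7
  R1 -= 2*R0 → (0, 1, 11, 9)  (L[1][0] := 2)
  R2 -= 8*R0 → (0, 6, 11, 2)  (L[2][0] := 8)
  R3 -= 12*R0 → (0, 7, 5, 5)  (L[3][0] := 12)
[col 1] pivot 1
  R2 -= 6*R1 → (0, 0, 10, 0)  (L[2][1] := 6)
  R3 -= 7*R1 → (0, 0, 6, 7)  (L[3][1] := 7)
[col 2] pivot 10
  R3 -= 11*R2 → (0, 0, 0, 7)  (L[3][2] := 11)

U[2][3] = 0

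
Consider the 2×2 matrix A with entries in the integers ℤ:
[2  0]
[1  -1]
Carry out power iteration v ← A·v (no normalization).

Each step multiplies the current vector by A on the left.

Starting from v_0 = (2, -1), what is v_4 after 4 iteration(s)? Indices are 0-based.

v_4 = (32, 9)

v_0 = (2, -1).
v_1 = A·v_0 = (4, 3).
v_2 = A·v_1 = (8, 1).
v_3 = A·v_2 = (16, 7).
v_4 = A·v_3 = (32, 9).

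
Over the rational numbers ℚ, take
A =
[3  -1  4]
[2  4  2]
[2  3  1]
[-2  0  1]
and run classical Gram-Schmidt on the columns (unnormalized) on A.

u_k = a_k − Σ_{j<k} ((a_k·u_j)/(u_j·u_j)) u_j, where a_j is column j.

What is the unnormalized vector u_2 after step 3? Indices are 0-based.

Step 1: u_0 = a_0 = (3, 2, 2, -2).
Step 2: u_1 = a_1 − (11/21)·u_0 = (-18/7, 62/21, 41/21, 22/21).
Step 3: u_2 = a_2 − (16/21)·u_0 − (-29/425)·u_1 = (654/425, 288/425, -166/425, 1103/425).

u_2 = (654/425, 288/425, -166/425, 1103/425)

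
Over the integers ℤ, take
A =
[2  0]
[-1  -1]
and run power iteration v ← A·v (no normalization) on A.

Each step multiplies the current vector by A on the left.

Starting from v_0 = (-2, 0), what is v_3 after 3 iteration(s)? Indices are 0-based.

v_3 = (-16, 6)

v_0 = (-2, 0).
v_1 = A·v_0 = (-4, 2).
v_2 = A·v_1 = (-8, 2).
v_3 = A·v_2 = (-16, 6).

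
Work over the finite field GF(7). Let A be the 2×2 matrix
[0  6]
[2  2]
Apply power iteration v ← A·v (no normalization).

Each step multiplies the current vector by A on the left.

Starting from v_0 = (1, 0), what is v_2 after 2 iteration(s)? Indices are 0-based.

v_0 = (1, 0).
v_1 = A·v_0 = (0, 2).
v_2 = A·v_1 = (5, 4).

v_2 = (5, 4)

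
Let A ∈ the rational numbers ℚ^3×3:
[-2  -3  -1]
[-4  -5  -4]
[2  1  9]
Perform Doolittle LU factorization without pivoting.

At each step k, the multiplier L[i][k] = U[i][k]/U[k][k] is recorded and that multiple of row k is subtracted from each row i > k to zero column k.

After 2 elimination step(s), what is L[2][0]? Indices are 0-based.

k=0: U[0][0]=-2
  eliminate (1,0): mult=2, new row 1: (0, 1, -2); set L[1][0]=2
  eliminate (2,0): mult=-1, new row 2: (0, -2, 8); set L[2][0]=-1
k=1: U[1][1]=1
  eliminate (2,1): mult=-2, new row 2: (0, 0, 4); set L[2][1]=-2

L[2][0] = -1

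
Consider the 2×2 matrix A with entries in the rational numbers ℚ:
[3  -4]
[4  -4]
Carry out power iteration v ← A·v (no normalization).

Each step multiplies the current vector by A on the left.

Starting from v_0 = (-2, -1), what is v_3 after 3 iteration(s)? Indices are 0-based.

v_3 = (-2, 8)

v_0 = (-2, -1).
v_1 = A·v_0 = (-2, -4).
v_2 = A·v_1 = (10, 8).
v_3 = A·v_2 = (-2, 8).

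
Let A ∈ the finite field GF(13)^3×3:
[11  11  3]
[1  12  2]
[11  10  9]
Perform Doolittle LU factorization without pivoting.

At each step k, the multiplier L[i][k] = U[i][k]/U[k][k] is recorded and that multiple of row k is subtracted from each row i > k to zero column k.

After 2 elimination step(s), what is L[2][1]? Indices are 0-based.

L[2][1] = 7

k=0: U[0][0]=11
  eliminate (1,0): mult=6, new row 1: (0, 11, 10); set L[1][0]=6
  eliminate (2,0): mult=1, new row 2: (0, 12, 6); set L[2][0]=1
k=1: U[1][1]=11
  eliminate (2,1): mult=7, new row 2: (0, 0, 1); set L[2][1]=7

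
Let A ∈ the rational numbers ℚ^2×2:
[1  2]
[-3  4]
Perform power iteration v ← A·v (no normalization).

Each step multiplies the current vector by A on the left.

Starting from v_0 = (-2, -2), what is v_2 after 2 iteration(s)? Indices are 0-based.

v_2 = (-10, 10)

v_0 = (-2, -2).
v_1 = A·v_0 = (-6, -2).
v_2 = A·v_1 = (-10, 10).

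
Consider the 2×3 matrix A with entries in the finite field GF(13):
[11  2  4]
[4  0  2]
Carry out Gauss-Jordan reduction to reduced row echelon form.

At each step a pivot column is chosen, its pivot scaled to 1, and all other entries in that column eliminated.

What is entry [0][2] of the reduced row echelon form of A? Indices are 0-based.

M[0][2] = 7

[1] R0 /= 11  ⇒  (1, 12, 11)
     R1 -= 4·R0  ⇒  (0, 4, 10)
[2] R1 /= 4  ⇒  (0, 1, 9)
     R0 -= 12·R1  ⇒  (1, 0, 7)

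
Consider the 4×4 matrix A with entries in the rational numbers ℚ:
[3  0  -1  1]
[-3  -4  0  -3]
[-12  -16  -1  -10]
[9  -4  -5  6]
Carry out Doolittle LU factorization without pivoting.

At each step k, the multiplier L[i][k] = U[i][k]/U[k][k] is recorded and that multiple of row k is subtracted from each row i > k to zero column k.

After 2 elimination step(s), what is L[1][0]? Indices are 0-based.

L[1][0] = -1

[col 0] pivot 3
  R1 -= -1*R0 → (0, -4, -1, -2)  (L[1][0] := -1)
  R2 -= -4*R0 → (0, -16, -5, -6)  (L[2][0] := -4)
  R3 -= 3*R0 → (0, -4, -2, 3)  (L[3][0] := 3)
[col 1] pivot -4
  R2 -= 4*R1 → (0, 0, -1, 2)  (L[2][1] := 4)
  R3 -= 1*R1 → (0, 0, -1, 5)  (L[3][1] := 1)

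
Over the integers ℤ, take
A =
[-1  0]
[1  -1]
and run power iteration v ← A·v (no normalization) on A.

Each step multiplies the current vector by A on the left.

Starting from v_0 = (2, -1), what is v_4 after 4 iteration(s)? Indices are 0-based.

v_4 = (2, -9)

v_0 = (2, -1).
v_1 = A·v_0 = (-2, 3).
v_2 = A·v_1 = (2, -5).
v_3 = A·v_2 = (-2, 7).
v_4 = A·v_3 = (2, -9).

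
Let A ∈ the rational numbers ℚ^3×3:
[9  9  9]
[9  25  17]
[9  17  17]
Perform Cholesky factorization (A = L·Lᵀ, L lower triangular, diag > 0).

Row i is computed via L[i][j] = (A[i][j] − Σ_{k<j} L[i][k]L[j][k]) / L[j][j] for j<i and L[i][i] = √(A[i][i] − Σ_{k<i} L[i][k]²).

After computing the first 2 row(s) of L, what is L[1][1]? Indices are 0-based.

Step 1: L[0][0] = √(9) = 3.
  L[1][0] = (9) / L[0][0] = 3.
Step 2: L[1][1] = √(16) = 4.

L[1][1] = 4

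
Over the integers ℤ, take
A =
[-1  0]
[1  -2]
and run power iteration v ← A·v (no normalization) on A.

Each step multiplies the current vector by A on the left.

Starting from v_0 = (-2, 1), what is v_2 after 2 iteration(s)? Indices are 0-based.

v_2 = (-2, 10)

v_0 = (-2, 1).
v_1 = A·v_0 = (2, -4).
v_2 = A·v_1 = (-2, 10).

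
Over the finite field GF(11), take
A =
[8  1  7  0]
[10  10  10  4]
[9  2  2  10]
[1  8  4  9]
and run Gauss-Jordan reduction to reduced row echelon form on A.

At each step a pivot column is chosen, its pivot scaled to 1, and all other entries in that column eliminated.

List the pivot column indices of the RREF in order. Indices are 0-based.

step 1: normalize row 0 (÷8) = (1, 7, 5, 0)
  row 1: subtract 10×row0 = (0, 6, 4, 4)
  row 2: subtract 9×row0 = (0, 5, 1, 10)
  row 3: subtract 1×row0 = (0, 1, 10, 9)
step 2: normalize row 1 (÷6) = (0, 1, 8, 8)
  row 0: subtract 7×row1 = (1, 0, 4, 10)
  row 2: subtract 5×row1 = (0, 0, 5, 3)
  row 3: subtract 1×row1 = (0, 0, 2, 1)
step 3: normalize row 2 (÷5) = (0, 0, 1, 5)
  row 0: subtract 4×row2 = (1, 0, 0, 1)
  row 1: subtract 8×row2 = (0, 1, 0, 1)
  row 3: subtract 2×row2 = (0, 0, 0, 2)
step 4: normalize row 3 (÷2) = (0, 0, 0, 1)
  row 0: subtract 1×row3 = (1, 0, 0, 0)
  row 1: subtract 1×row3 = (0, 1, 0, 0)
  row 2: subtract 5×row3 = (0, 0, 1, 0)

pivot columns: 0, 1, 2, 3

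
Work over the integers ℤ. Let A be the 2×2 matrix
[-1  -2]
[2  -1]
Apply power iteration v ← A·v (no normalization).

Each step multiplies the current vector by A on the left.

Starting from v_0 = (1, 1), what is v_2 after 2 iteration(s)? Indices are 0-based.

v_0 = (1, 1).
v_1 = A·v_0 = (-3, 1).
v_2 = A·v_1 = (1, -7).

v_2 = (1, -7)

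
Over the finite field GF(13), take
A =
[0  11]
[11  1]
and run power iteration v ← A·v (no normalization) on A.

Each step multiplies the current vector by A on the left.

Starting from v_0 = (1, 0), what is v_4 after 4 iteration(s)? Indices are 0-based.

v_0 = (1, 0).
v_1 = A·v_0 = (0, 11).
v_2 = A·v_1 = (4, 11).
v_3 = A·v_2 = (4, 3).
v_4 = A·v_3 = (7, 8).

v_4 = (7, 8)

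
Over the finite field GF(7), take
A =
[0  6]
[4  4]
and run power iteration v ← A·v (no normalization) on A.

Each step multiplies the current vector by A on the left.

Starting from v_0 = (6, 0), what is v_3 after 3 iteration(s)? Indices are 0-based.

v_0 = (6, 0).
v_1 = A·v_0 = (0, 3).
v_2 = A·v_1 = (4, 5).
v_3 = A·v_2 = (2, 1).

v_3 = (2, 1)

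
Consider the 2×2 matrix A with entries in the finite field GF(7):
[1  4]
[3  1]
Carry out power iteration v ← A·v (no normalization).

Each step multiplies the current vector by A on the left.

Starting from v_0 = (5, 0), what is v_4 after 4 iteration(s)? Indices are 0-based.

v_0 = (5, 0).
v_1 = A·v_0 = (5, 1).
v_2 = A·v_1 = (2, 2).
v_3 = A·v_2 = (3, 1).
v_4 = A·v_3 = (0, 3).

v_4 = (0, 3)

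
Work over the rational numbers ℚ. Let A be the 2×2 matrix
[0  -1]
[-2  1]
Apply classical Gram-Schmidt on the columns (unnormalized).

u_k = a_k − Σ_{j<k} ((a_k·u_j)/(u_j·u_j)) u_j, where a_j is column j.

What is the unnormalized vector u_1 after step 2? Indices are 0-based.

Step 1: u_0 = a_0 = (0, -2).
Step 2: u_1 = a_1 − (-1/2)·u_0 = (-1, 0).

u_1 = (-1, 0)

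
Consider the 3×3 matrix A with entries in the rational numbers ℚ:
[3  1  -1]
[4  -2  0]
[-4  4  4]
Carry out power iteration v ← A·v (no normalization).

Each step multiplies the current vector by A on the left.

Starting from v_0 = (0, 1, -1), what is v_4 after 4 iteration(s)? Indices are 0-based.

v_0 = (0, 1, -1).
v_1 = A·v_0 = (2, -2, 0).
v_2 = A·v_1 = (4, 12, -16).
v_3 = A·v_2 = (40, -8, -32).
v_4 = A·v_3 = (144, 176, -320).

v_4 = (144, 176, -320)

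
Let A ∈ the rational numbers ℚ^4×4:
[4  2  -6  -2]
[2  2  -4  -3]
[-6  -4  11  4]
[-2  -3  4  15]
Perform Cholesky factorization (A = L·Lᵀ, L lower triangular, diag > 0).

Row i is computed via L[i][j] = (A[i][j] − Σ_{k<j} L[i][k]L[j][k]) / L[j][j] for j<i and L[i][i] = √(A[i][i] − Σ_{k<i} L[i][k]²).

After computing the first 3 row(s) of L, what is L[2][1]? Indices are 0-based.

Step 1: L[0][0] = √(4) = 2.
  L[1][0] = (2) / L[0][0] = 1.
Step 2: L[1][1] = √(1) = 1.
  L[2][0] = (-6) / L[0][0] = -3.
  L[2][1] = (-1) / L[1][1] = -1.
Step 3: L[2][2] = √(1) = 1.

L[2][1] = -1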